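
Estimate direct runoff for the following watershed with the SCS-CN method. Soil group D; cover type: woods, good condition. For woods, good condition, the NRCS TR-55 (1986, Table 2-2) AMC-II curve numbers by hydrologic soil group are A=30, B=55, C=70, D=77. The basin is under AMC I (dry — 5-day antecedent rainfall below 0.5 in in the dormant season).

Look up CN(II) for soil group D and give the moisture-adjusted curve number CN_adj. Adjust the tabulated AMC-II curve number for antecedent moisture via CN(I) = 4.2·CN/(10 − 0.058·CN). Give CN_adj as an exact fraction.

CN_adj = 161700/2767 ≈ 58.439

NRCS table: woods, good condition, soil group D → CN(II) = 77
CN(I) from CN(II)=77: (4.2·77)/(10 − 0.058·77) = 161700/2767 ≈ 58.439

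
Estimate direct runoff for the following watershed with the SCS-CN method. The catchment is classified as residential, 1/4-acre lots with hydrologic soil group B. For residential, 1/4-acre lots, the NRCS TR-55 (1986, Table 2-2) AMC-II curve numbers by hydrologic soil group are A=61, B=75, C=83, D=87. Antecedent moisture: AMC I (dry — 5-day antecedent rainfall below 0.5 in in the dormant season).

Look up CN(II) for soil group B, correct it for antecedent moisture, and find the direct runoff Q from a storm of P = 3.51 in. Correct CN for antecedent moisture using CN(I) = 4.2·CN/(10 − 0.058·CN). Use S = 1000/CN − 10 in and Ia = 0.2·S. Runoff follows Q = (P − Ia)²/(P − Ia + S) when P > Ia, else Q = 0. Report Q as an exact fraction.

NRCS table: residential, 1/4-acre lots, soil group B → CN(II) = 75
Adjust CN=75 to AMC I: 4.2·75/(10 − 0.058·75) → 315 ÷ (113/20) = 6300/113 ≈ 55.752
Max retention: S = 1000/(6300/113) − 10 = 500/63 in (≈ 7.937 in)
Initial abstraction Ia = S/5 = (500/63)/5 = 100/63 ≈ 1.587 in
Excess rainfall: 3.510 − 1.587 = 1.923 in; P > Ia so Q > 0
Runoff Q = (P−Ia)²/(P−Ia+S) = (1.923)²/(1.923+7.937) = 146724769/391311900 ≈ 0.375 in

Q = 146724769/391311900 in ≈ 0.375 in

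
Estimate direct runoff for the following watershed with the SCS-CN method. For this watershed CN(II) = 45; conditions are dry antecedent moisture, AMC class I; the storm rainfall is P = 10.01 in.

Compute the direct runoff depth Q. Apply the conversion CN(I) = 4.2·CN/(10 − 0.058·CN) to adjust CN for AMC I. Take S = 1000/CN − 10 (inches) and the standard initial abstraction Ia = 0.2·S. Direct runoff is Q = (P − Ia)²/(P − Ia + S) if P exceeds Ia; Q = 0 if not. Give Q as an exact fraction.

Adjust CN=45 to AMC I: 4.2·45/(10 − 0.058·45) → 189 ÷ (739/100) = 18900/739 ≈ 25.575
Retention S: 1000/CN − 10 with CN=25.575 → S = 5500/189 ≈ 29.101 in
Ia = 0.2·(5500/189) = 1100/189 in ≈ 5.820 in
P − Ia = 10.010 − 5.820 = 79189/18900 ≈ 4.190 in (> 0, runoff occurs)
Runoff Q = (P−Ia)²/(P−Ia+S) = (4.190)²/(4.190+29.101) = 570081611/1081061100 ≈ 0.527 in

Q = 570081611/1081061100 in ≈ 0.527 in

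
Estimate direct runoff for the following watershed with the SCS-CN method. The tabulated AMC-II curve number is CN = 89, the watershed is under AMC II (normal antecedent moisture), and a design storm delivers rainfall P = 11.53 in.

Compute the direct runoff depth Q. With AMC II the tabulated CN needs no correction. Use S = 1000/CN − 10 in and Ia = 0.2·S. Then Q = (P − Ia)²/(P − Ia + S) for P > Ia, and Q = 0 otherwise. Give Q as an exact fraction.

AMC II — tabulated CN = 89 applies directly.
Max retention: S = 1000/89 − 10 = 110/89 in (≈ 1.236 in)
Ia = 0.2S: 0.2·1.236 = 0.247 in (exactly 22/89)
Excess rainfall: 11.530 − 0.247 = 11.283 in; P > Ia so Q > 0
Q = (100417/8900)²/((100417/8900) + 110/89) = (10083573889/79210000)/(111417/8900) = 10083573889/991611300 in ≈ 10.169 in

Q = 10083573889/991611300 in ≈ 10.169 in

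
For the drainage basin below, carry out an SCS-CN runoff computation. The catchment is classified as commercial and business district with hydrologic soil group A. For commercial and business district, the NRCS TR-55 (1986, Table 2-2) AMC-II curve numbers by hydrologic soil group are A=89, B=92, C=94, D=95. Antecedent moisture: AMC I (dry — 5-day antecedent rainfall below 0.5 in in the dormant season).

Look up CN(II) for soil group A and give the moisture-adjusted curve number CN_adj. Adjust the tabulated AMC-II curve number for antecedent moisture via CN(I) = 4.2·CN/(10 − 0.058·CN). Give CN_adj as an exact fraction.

NRCS table: commercial and business district, soil group A → CN(II) = 89
Adjust CN=89 to AMC I: 4.2·89/(10 − 0.058·89) → (1869/5) ÷ (2419/500) = 186900/2419 ≈ 77.263

CN_adj = 186900/2419 ≈ 77.263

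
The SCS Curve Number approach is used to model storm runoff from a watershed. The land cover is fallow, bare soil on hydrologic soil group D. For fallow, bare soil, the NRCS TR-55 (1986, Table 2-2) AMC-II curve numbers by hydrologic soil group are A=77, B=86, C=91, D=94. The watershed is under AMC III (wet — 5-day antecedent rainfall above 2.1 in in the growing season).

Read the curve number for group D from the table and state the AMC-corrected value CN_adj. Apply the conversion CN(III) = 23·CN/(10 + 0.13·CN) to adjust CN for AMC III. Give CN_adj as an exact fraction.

NRCS table: fallow, bare soil, soil group D → CN(II) = 94
Wet (AMC III): CN(III) = 23·94/(10 + 0.13·94) = 2162/(1111/50) = 108100/1111 ≈ 97.300

CN_adj = 108100/1111 ≈ 97.300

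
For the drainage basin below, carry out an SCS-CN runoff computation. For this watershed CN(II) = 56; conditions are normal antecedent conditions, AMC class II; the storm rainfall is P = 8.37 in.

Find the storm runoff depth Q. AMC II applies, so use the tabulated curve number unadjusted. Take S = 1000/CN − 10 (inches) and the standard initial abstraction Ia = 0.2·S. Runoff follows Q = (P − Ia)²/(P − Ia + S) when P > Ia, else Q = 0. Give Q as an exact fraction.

Q = 22648081/7181300 in ≈ 3.154 in

AMC II — tabulated CN = 56 applies directly.
Retention S: 1000/CN − 10 with CN=56.000 → S = 55/7 ≈ 7.857 in
Initial abstraction Ia = S/5 = (55/7)/5 = 11/7 ≈ 1.571 in
Since P=8.370 > Ia=1.571: effective rainfall P−Ia = 4759/700 in
Q: (4759/700)² ÷ (10259/700) = 22648081/7181300 in (≈ 3.154 in)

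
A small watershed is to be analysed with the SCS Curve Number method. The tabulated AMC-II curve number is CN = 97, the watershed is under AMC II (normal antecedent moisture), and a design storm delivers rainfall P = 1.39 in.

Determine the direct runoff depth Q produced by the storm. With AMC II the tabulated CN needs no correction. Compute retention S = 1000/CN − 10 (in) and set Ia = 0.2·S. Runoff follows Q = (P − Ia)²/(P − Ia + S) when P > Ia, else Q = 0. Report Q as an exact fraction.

AMC II — tabulated CN = 97 applies directly.
S = 1000/97 − 10 = 30/97 in ≈ 0.309 in
Ia = 0.2S: 0.2·0.309 = 0.062 in (exactly 6/97)
Excess rainfall: 1.390 − 0.062 = 1.328 in; P > Ia so Q > 0
Runoff Q = (P−Ia)²/(P−Ia+S) = (1.328)²/(1.328+0.309) = 165971689/154065100 ≈ 1.077 in

Q = 165971689/154065100 in ≈ 1.077 in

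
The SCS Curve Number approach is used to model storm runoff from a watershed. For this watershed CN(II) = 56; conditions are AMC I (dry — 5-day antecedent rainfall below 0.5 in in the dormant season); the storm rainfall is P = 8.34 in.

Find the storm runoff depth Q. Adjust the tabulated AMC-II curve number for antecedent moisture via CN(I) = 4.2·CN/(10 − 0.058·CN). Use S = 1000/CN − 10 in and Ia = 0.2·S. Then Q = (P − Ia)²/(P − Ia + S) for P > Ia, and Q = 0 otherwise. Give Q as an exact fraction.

Q = 1142372401/1259047650 in ≈ 0.907 in

Adjust CN=56 to AMC I: 4.2·56/(10 − 0.058·56) → (1176/5) ÷ (844/125) = 7350/211 ≈ 34.834
Max retention: S = 1000/(7350/211) − 10 = 2750/147 in (≈ 18.707 in)
Ia = 0.2S: 0.2·18.707 = 3.741 in (exactly 550/147)
P − Ia = 8.340 − 3.741 = 33799/7350 ≈ 4.599 in (> 0, runoff occurs)
Q: (33799/7350)² ÷ (171299/7350) = 1142372401/1259047650 in (≈ 0.907 in)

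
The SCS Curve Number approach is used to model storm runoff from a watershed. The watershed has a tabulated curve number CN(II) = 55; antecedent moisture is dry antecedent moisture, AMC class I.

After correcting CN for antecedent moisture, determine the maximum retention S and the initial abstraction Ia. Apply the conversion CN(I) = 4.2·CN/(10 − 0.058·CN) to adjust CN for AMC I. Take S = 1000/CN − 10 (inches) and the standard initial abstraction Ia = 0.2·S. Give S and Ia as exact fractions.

Dry (AMC I): CN(I) = 4.2·55/(10 − 0.058·55) = 231/(681/100) = 7700/227 ≈ 33.921
Max retention: S = 1000/(7700/227) − 10 = 1500/77 in (≈ 19.481 in)
Ia = 0.2S: 0.2·19.481 = 3.896 in (exactly 300/77)

S = 1500/77 in ≈ 19.481 in; Ia = 300/77 in ≈ 3.896 in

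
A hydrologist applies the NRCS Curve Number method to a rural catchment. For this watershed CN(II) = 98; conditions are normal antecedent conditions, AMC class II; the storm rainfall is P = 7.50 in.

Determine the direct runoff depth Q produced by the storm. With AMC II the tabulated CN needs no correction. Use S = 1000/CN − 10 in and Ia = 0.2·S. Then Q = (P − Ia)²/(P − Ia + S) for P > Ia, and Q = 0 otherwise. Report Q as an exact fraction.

AMC II — tabulated CN = 98 applies directly.
Retention S: 1000/CN − 10 with CN=98.000 → S = 10/49 ≈ 0.204 in
Ia = 0.2·(10/49) = 2/49 in ≈ 0.041 in
Excess rainfall: 7.500 − 0.041 = 7.459 in; P > Ia so Q > 0
Q = (731/98)²/((731/98) + 10/49) = (534361/9604)/(751/98) = 534361/73598 in ≈ 7.261 in

Q = 534361/73598 in ≈ 7.261 in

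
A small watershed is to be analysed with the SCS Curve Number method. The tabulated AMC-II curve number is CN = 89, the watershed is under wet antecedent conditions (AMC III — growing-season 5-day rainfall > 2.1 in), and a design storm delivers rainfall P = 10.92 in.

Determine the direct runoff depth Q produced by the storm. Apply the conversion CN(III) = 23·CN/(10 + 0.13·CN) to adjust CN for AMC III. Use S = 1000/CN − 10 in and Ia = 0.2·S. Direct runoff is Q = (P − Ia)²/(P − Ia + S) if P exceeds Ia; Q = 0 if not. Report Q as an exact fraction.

Q = 306175195561/29724026425 in ≈ 10.301 in

Wet (AMC III): CN(III) = 23·89/(10 + 0.13·89) = 2047/(2157/100) = 204700/2157 ≈ 94.900
S = 1000/(204700/2157) − 10 = 1100/2047 in ≈ 0.537 in
Ia = 0.2·(1100/2047) = 220/2047 in ≈ 0.107 in
Excess rainfall: 10.920 − 0.107 = 10.813 in; P > Ia so Q > 0
Q: (553331/51175)² ÷ (580831/51175) = 306175195561/29724026425 in (≈ 10.301 in)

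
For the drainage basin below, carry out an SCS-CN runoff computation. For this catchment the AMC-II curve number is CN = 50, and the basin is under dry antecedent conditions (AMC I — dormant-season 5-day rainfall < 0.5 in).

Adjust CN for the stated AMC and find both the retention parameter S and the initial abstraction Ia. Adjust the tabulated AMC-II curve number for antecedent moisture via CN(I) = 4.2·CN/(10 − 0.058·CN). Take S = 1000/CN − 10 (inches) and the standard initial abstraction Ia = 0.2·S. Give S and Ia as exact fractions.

S = 500/21 in ≈ 23.810 in; Ia = 100/21 in ≈ 4.762 in

CN(I) from CN(II)=50: (4.2·50)/(10 − 0.058·50) = 2100/71 ≈ 29.577
S = 1000/(2100/71) − 10 = 500/21 in ≈ 23.810 in
Ia = 0.2·(500/21) = 100/21 in ≈ 4.762 in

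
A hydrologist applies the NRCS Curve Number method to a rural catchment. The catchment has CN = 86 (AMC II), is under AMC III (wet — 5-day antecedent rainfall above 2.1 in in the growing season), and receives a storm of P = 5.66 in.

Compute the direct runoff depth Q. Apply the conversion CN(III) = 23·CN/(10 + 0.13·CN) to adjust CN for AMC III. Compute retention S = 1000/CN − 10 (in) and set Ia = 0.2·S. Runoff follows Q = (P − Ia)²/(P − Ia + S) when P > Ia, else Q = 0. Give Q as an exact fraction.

Q = 74467314769/15225012150 in ≈ 4.891 in

Adjust CN=86 to AMC III: 23·86/(10 + 0.13·86) → 1978 ÷ (1059/50) = 98900/1059 ≈ 93.390
Max retention: S = 1000/(98900/1059) − 10 = 700/989 in (≈ 0.708 in)
Initial abstraction Ia = S/5 = (700/989)/5 = 140/989 ≈ 0.142 in
P − Ia = 5.660 − 0.142 = 272887/49450 ≈ 5.518 in (> 0, runoff occurs)
Q = (272887/49450)²/((272887/49450) + 700/989) = (74467314769/2445302500)/(307887/49450) = 74467314769/15225012150 in ≈ 4.891 in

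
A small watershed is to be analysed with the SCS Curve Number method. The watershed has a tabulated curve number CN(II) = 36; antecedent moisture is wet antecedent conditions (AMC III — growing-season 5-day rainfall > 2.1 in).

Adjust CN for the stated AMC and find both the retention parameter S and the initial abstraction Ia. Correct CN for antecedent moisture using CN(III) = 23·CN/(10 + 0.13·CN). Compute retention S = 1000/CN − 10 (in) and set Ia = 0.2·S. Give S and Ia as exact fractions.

Wet (AMC III): CN(III) = 23·36/(10 + 0.13·36) = 828/(367/25) = 20700/367 ≈ 56.403
Retention S: 1000/CN − 10 with CN=56.403 → S = 1600/207 ≈ 7.729 in
Ia = 0.2S: 0.2·7.729 = 1.546 in (exactly 320/207)

S = 1600/207 in ≈ 7.729 in; Ia = 320/207 in ≈ 1.546 in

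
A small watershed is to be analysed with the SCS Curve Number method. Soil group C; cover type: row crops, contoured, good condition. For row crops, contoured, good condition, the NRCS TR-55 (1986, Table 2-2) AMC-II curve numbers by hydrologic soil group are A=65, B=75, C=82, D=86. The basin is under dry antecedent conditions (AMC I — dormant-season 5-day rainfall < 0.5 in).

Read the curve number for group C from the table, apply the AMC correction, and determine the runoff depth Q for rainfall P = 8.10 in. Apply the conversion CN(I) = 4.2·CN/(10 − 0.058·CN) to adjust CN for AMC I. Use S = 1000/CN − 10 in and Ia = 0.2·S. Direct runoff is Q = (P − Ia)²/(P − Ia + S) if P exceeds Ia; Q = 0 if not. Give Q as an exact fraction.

Q = 136647003/33719630 in ≈ 4.052 in

NRCS table: row crops, contoured, good condition, soil group C → CN(II) = 82
Dry (AMC I): CN(I) = 4.2·82/(10 − 0.058·82) = (1722/5)/(1311/250) = 28700/437 ≈ 65.675
Retention S: 1000/CN − 10 with CN=65.675 → S = 1500/287 ≈ 5.226 in
Ia = 0.2·(1500/287) = 300/287 in ≈ 1.045 in
Excess rainfall: 8.100 − 1.045 = 7.055 in; P > Ia so Q > 0
Q: (20247/2870)² ÷ (35247/2870) = 136647003/33719630 in (≈ 4.052 in)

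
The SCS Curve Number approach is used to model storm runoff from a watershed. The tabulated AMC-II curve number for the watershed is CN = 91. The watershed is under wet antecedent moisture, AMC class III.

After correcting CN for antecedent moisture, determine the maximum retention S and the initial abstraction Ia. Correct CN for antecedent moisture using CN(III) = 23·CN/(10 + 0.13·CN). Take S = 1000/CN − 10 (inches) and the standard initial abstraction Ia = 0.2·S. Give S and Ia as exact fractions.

S = 900/2093 in ≈ 0.430 in; Ia = 180/2093 in ≈ 0.086 in

Adjust CN=91 to AMC III: 23·91/(10 + 0.13·91) → 2093 ÷ (2183/100) = 209300/2183 ≈ 95.877
Max retention: S = 1000/(209300/2183) − 10 = 900/2093 in (≈ 0.430 in)
Initial abstraction Ia = S/5 = (900/2093)/5 = 180/2093 ≈ 0.086 in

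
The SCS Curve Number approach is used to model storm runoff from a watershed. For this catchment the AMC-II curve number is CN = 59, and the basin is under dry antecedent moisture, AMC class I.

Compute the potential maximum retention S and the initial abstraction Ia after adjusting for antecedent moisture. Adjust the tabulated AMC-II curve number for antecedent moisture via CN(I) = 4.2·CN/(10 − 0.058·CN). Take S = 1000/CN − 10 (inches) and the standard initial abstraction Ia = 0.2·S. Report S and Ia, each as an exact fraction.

Adjust CN=59 to AMC I: 4.2·59/(10 − 0.058·59) → (1239/5) ÷ (3289/500) = 123900/3289 ≈ 37.671
Retention S: 1000/CN − 10 with CN=37.671 → S = 20500/1239 ≈ 16.546 in
Ia = 0.2S: 0.2·16.546 = 3.309 in (exactly 4100/1239)

S = 20500/1239 in ≈ 16.546 in; Ia = 4100/1239 in ≈ 3.309 in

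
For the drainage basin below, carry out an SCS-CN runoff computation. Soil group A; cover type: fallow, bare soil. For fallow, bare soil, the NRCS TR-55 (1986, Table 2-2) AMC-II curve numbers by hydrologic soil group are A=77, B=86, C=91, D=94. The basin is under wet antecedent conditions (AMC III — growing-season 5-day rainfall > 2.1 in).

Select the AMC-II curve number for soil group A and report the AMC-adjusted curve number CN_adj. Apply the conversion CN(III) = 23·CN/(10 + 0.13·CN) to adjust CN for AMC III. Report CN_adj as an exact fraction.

NRCS table: fallow, bare soil, soil group A → CN(II) = 77
Wet (AMC III): CN(III) = 23·77/(10 + 0.13·77) = 1771/(2001/100) = 7700/87 ≈ 88.506

CN_adj = 7700/87 ≈ 88.506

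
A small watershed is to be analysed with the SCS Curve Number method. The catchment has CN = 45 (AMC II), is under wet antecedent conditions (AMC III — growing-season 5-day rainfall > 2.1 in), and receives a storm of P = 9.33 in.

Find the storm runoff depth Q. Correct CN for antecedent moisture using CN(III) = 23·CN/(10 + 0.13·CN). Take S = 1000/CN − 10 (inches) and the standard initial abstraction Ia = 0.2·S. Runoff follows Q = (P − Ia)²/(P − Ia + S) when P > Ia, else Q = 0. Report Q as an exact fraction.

CN(III) from CN(II)=45: (23·45)/(10 + 0.13·45) = 20700/317 ≈ 65.300
Max retention: S = 1000/(20700/317) − 10 = 1100/207 in (≈ 5.314 in)
Initial abstraction Ia = S/5 = (1100/207)/5 = 220/207 ≈ 1.063 in
P − Ia = 9.330 − 1.063 = 171131/20700 ≈ 8.267 in (> 0, runoff occurs)
Runoff Q = (P−Ia)²/(P−Ia+S) = (8.267)²/(8.267+5.314) = 29285819161/5819411700 ≈ 5.032 in

Q = 29285819161/5819411700 in ≈ 5.032 in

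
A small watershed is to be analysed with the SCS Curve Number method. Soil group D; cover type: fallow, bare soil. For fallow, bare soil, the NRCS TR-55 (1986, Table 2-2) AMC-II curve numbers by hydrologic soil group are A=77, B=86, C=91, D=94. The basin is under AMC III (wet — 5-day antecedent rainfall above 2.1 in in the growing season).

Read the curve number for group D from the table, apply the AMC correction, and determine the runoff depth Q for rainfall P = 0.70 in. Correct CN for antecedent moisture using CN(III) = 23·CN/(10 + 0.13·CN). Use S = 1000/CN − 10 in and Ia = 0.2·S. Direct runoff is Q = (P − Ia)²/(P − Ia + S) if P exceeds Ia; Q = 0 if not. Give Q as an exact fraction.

NRCS table: fallow, bare soil, soil group D → CN(II) = 94
CN(III) from CN(II)=94: (23·94)/(10 + 0.13·94) = 108100/1111 ≈ 97.300
Retention S: 1000/CN − 10 with CN=97.300 → S = 300/1081 ≈ 0.278 in
Initial abstraction Ia = S/5 = (300/1081)/5 = 60/1081 ≈ 0.056 in
Since P=0.700 > Ia=0.056: effective rainfall P−Ia = 6967/10810 in
Q: (6967/10810)² ÷ (9967/10810) = 48539089/107743270 in (≈ 0.451 in)

Q = 48539089/107743270 in ≈ 0.451 in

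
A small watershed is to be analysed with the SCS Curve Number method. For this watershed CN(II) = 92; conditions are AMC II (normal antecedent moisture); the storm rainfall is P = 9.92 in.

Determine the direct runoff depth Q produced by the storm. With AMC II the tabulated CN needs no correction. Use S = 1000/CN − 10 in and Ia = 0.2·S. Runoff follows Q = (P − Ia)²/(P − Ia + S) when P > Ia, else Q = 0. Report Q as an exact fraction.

Average conditions: CN = 92 (no AMC adjustment).
Retention S: 1000/CN − 10 with CN=92.000 → S = 20/23 ≈ 0.870 in
Ia = 0.2·(20/23) = 4/23 in ≈ 0.174 in
Since P=9.920 > Ia=0.174: effective rainfall P−Ia = 5604/575 in
Q = (5604/575)²/((5604/575) + 20/23) = (31404816/330625)/(6104/575) = 3925602/438725 in ≈ 8.948 in

Q = 3925602/438725 in ≈ 8.948 in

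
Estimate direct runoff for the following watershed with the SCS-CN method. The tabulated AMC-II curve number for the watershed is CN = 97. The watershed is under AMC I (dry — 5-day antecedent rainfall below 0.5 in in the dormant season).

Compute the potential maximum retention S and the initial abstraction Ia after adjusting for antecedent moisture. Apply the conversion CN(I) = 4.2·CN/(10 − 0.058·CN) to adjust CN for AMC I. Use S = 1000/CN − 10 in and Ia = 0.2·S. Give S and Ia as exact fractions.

S = 500/679 in ≈ 0.736 in; Ia = 100/679 in ≈ 0.147 in

Dry (AMC I): CN(I) = 4.2·97/(10 − 0.058·97) = (2037/5)/(2187/500) = 67900/729 ≈ 93.141
Retention S: 1000/CN − 10 with CN=93.141 → S = 500/679 ≈ 0.736 in
Ia = 0.2·(500/679) = 100/679 in ≈ 0.147 in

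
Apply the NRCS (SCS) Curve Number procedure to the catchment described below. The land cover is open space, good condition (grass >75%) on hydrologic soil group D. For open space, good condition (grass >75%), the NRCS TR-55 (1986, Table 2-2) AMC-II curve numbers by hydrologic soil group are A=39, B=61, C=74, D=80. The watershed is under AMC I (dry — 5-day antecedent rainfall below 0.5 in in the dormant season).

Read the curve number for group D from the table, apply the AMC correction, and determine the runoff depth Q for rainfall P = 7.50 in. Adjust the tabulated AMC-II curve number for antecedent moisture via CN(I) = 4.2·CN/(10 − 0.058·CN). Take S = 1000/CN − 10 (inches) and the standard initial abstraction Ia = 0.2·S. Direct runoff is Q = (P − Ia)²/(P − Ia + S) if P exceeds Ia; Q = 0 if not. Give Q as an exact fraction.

Q = 14045/4326 in ≈ 3.247 in

NRCS table: open space, good condition (grass >75%), soil group D → CN(II) = 80
CN(I) from CN(II)=80: (4.2·80)/(10 − 0.058·80) = 4200/67 ≈ 62.687
Max retention: S = 1000/(4200/67) − 10 = 125/21 in (≈ 5.952 in)
Ia = 0.2S: 0.2·5.952 = 1.190 in (exactly 25/21)
P − Ia = 7.500 − 1.190 = 265/42 ≈ 6.310 in (> 0, runoff occurs)
Runoff Q = (P−Ia)²/(P−Ia+S) = (6.310)²/(6.310+5.952) = 14045/4326 ≈ 3.247 in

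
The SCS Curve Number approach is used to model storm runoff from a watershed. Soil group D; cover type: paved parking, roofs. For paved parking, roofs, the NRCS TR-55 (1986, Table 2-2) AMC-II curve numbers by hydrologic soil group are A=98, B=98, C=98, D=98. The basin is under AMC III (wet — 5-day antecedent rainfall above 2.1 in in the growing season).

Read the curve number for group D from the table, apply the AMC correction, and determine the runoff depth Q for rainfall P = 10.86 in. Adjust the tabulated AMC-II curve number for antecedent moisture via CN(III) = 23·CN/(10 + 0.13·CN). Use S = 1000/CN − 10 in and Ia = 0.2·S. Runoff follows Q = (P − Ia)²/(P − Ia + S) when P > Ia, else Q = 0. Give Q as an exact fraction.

Q = 373273343521/34709402350 in ≈ 10.754 in

NRCS table: paved parking, roofs, soil group D → CN(II) = 98
Wet (AMC III): CN(III) = 23·98/(10 + 0.13·98) = 2254/(1137/50) = 112700/1137 ≈ 99.120
S = 1000/(112700/1137) − 10 = 100/1127 in ≈ 0.089 in
Initial abstraction Ia = S/5 = (100/1127)/5 = 20/1127 ≈ 0.018 in
Excess rainfall: 10.860 − 0.018 = 10.842 in; P > Ia so Q > 0
Runoff Q = (P−Ia)²/(P−Ia+S) = (10.842)²/(10.842+0.089) = 373273343521/34709402350 ≈ 10.754 in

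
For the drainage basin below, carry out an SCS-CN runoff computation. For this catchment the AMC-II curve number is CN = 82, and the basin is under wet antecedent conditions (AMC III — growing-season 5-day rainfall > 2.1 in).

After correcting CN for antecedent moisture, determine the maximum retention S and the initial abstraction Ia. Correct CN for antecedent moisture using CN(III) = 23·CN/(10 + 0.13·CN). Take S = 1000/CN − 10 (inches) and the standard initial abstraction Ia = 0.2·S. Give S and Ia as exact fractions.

S = 900/943 in ≈ 0.954 in; Ia = 180/943 in ≈ 0.191 in

CN(III) from CN(II)=82: (23·82)/(10 + 0.13·82) = 94300/1033 ≈ 91.288
S = 1000/(94300/1033) − 10 = 900/943 in ≈ 0.954 in
Ia = 0.2·(900/943) = 180/943 in ≈ 0.191 in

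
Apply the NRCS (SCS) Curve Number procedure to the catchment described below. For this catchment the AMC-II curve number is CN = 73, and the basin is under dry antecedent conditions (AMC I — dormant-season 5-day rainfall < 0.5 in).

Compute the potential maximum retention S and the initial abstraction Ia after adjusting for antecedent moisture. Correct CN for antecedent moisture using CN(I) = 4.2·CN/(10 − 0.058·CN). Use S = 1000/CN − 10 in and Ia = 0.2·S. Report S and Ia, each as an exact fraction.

S = 4500/511 in ≈ 8.806 in; Ia = 900/511 in ≈ 1.761 in

CN(I) from CN(II)=73: (4.2·73)/(10 − 0.058·73) = 51100/961 ≈ 53.174
Retention S: 1000/CN − 10 with CN=53.174 → S = 4500/511 ≈ 8.806 in
Initial abstraction Ia = S/5 = (4500/511)/5 = 900/511 ≈ 1.761 in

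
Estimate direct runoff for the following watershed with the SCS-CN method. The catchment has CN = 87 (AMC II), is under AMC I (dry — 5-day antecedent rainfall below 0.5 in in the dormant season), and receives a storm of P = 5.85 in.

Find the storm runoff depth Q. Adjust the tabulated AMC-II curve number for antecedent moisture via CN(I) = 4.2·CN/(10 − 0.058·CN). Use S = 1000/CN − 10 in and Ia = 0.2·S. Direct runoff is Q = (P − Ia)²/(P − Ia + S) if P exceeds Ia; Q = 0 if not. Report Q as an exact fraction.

Q = 2711803237/893147220 in ≈ 3.036 in

Adjust CN=87 to AMC I: 4.2·87/(10 − 0.058·87) → (1827/5) ÷ (2477/500) = 182700/2477 ≈ 73.759
Max retention: S = 1000/(182700/2477) − 10 = 6500/1827 in (≈ 3.558 in)
Initial abstraction Ia = S/5 = (6500/1827)/5 = 1300/1827 ≈ 0.712 in
P − Ia = 5.850 − 0.712 = 187759/36540 ≈ 5.138 in (> 0, runoff occurs)
Q: (187759/36540)² ÷ (317759/36540) = 2711803237/893147220 in (≈ 3.036 in)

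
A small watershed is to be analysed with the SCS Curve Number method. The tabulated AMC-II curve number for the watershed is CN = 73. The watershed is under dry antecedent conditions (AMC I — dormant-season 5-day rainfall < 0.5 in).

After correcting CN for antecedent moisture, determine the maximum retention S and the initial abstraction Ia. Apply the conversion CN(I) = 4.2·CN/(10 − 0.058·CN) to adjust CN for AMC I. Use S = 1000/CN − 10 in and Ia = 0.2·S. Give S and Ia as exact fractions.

CN(I) from CN(II)=73: (4.2·73)/(10 − 0.058·73) = 51100/961 ≈ 53.174
Max retention: S = 1000/(51100/961) − 10 = 4500/511 in (≈ 8.806 in)
Initial abstraction Ia = S/5 = (4500/511)/5 = 900/511 ≈ 1.761 in

S = 4500/511 in ≈ 8.806 in; Ia = 900/511 in ≈ 1.761 in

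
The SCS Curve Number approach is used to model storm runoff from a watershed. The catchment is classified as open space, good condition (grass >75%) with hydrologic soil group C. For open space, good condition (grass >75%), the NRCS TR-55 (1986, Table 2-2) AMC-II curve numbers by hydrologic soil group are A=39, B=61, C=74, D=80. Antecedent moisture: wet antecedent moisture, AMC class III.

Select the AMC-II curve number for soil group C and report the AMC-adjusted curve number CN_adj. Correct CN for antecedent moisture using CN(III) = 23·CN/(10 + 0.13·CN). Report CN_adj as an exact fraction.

NRCS table: open space, good condition (grass >75%), soil group C → CN(II) = 74
Wet (AMC III): CN(III) = 23·74/(10 + 0.13·74) = 1702/(981/50) = 85100/981 ≈ 86.748

CN_adj = 85100/981 ≈ 86.748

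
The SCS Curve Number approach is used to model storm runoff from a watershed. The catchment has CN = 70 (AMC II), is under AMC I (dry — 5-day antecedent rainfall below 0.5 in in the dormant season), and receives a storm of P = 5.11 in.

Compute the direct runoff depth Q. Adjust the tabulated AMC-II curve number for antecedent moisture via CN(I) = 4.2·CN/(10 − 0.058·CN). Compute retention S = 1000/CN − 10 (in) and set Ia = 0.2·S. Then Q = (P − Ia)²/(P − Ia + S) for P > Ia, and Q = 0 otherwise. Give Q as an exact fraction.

Dry (AMC I): CN(I) = 4.2·70/(10 − 0.058·70) = 294/(297/50) = 4900/99 ≈ 49.495
Max retention: S = 1000/(4900/99) − 10 = 500/49 in (≈ 10.204 in)
Ia = 0.2S: 0.2·10.204 = 2.041 in (exactly 100/49)
P − Ia = 5.110 − 2.041 = 15039/4900 ≈ 3.069 in (> 0, runoff occurs)
Q: (15039/4900)² ÷ (65039/4900) = 226171521/318691100 in (≈ 0.710 in)

Q = 226171521/318691100 in ≈ 0.710 in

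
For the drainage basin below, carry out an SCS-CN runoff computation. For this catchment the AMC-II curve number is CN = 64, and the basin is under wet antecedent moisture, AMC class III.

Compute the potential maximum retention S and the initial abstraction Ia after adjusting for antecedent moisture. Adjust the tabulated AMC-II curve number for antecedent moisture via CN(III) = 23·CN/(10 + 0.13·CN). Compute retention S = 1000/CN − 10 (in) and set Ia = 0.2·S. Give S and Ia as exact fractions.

S = 225/92 in ≈ 2.446 in; Ia = 45/92 in ≈ 0.489 in

Wet (AMC III): CN(III) = 23·64/(10 + 0.13·64) = 1472/(458/25) = 18400/229 ≈ 80.349
S = 1000/(18400/229) − 10 = 225/92 in ≈ 2.446 in
Initial abstraction Ia = S/5 = (225/92)/5 = 45/92 ≈ 0.489 in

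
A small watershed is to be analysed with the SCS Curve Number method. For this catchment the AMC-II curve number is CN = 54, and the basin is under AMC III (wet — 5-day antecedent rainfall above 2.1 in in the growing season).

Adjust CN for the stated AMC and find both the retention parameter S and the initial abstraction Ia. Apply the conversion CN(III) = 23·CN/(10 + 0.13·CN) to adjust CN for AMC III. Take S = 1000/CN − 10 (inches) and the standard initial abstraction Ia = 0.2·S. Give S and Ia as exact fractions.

Adjust CN=54 to AMC III: 23·54/(10 + 0.13·54) → 1242 ÷ (851/50) = 2700/37 ≈ 72.973
Max retention: S = 1000/(2700/37) − 10 = 100/27 in (≈ 3.704 in)
Initial abstraction Ia = S/5 = (100/27)/5 = 20/27 ≈ 0.741 in

S = 100/27 in ≈ 3.704 in; Ia = 20/27 in ≈ 0.741 in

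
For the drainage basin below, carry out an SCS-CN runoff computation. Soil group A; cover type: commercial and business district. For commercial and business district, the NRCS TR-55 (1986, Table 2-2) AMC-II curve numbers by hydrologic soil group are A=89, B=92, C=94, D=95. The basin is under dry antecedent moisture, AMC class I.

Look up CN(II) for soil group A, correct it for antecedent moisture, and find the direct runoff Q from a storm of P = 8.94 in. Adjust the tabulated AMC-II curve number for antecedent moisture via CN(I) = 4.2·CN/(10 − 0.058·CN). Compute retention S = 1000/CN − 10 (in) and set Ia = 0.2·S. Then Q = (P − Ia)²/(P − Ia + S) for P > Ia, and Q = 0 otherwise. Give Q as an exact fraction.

Q = 609091276249/98631148350 in ≈ 6.175 in

NRCS table: commercial and business district, soil group A → CN(II) = 89
Dry (AMC I): CN(I) = 4.2·89/(10 − 0.058·89) = (1869/5)/(2419/500) = 186900/2419 ≈ 77.263
Max retention: S = 1000/(186900/2419) − 10 = 5500/1869 in (≈ 2.943 in)
Initial abstraction Ia = S/5 = (5500/1869)/5 = 1100/1869 ≈ 0.589 in
Since P=8.940 > Ia=0.589: effective rainfall P−Ia = 780443/93450 in
Runoff Q = (P−Ia)²/(P−Ia+S) = (8.351)²/(8.351+2.943) = 609091276249/98631148350 ≈ 6.175 in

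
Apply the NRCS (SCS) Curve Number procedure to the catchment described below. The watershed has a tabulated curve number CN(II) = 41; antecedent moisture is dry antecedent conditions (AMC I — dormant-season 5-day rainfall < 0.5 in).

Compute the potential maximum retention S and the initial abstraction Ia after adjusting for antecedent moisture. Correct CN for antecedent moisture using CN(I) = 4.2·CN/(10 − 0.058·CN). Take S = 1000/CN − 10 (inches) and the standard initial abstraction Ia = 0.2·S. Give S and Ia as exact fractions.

CN(I) from CN(II)=41: (4.2·41)/(10 − 0.058·41) = 86100/3811 ≈ 22.592
S = 1000/(86100/3811) − 10 = 29500/861 in ≈ 34.262 in
Ia = 0.2·(29500/861) = 5900/861 in ≈ 6.852 in

S = 29500/861 in ≈ 34.262 in; Ia = 5900/861 in ≈ 6.852 in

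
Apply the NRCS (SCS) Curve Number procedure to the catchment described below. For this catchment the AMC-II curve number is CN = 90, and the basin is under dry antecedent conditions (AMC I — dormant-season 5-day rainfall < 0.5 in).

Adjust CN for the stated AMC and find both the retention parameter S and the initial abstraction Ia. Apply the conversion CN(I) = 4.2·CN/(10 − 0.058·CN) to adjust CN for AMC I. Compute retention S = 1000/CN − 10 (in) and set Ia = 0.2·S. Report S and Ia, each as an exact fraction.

S = 500/189 in ≈ 2.646 in; Ia = 100/189 in ≈ 0.529 in

CN(I) from CN(II)=90: (4.2·90)/(10 − 0.058·90) = 18900/239 ≈ 79.079
S = 1000/(18900/239) − 10 = 500/189 in ≈ 2.646 in
Ia = 0.2S: 0.2·2.646 = 0.529 in (exactly 100/189)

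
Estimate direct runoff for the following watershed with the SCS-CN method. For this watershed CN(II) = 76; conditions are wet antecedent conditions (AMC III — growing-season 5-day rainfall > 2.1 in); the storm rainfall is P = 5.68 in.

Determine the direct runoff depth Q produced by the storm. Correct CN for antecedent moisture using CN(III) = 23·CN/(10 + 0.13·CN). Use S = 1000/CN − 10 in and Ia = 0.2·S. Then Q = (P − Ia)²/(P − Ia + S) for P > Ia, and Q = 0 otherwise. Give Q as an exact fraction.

Q = 1743687458/404519975 in ≈ 4.311 in

Wet (AMC III): CN(III) = 23·76/(10 + 0.13·76) = 1748/(497/25) = 43700/497 ≈ 87.928
S = 1000/(43700/497) − 10 = 600/437 in ≈ 1.373 in
Ia = 0.2S: 0.2·1.373 = 0.275 in (exactly 120/437)
Since P=5.680 > Ia=0.275: effective rainfall P−Ia = 59054/10925 in
Runoff Q = (P−Ia)²/(P−Ia+S) = (5.405)²/(5.405+1.373) = 1743687458/404519975 ≈ 4.311 in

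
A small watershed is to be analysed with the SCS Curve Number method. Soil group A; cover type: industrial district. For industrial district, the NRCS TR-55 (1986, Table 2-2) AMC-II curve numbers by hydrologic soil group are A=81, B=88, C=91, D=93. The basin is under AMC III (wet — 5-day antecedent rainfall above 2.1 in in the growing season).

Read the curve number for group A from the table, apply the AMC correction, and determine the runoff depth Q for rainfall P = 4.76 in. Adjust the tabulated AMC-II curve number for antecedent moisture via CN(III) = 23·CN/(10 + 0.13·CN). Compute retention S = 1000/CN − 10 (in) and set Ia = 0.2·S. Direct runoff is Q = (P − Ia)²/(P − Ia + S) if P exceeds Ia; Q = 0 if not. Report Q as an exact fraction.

Q = 45027566809/12095387775 in ≈ 3.723 in

NRCS table: industrial district, soil group A → CN(II) = 81
Adjust CN=81 to AMC III: 23·81/(10 + 0.13·81) → 1863 ÷ (2053/100) = 186300/2053 ≈ 90.745
S = 1000/(186300/2053) − 10 = 1900/1863 in ≈ 1.020 in
Ia = 0.2·(1900/1863) = 380/1863 in ≈ 0.204 in
Since P=4.760 > Ia=0.204: effective rainfall P−Ia = 212197/46575 in
Q: (212197/46575)² ÷ (259697/46575) = 45027566809/12095387775 in (≈ 3.723 in)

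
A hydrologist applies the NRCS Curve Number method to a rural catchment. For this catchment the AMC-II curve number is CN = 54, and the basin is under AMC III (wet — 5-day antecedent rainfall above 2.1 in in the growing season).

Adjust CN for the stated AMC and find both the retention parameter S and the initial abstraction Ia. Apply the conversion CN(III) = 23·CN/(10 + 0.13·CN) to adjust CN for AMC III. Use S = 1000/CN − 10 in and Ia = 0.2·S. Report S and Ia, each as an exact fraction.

S = 100/27 in ≈ 3.704 in; Ia = 20/27 in ≈ 0.741 in

Adjust CN=54 to AMC III: 23·54/(10 + 0.13·54) → 1242 ÷ (851/50) = 2700/37 ≈ 72.973
S = 1000/(2700/37) − 10 = 100/27 in ≈ 3.704 in
Initial abstraction Ia = S/5 = (100/27)/5 = 20/27 ≈ 0.741 in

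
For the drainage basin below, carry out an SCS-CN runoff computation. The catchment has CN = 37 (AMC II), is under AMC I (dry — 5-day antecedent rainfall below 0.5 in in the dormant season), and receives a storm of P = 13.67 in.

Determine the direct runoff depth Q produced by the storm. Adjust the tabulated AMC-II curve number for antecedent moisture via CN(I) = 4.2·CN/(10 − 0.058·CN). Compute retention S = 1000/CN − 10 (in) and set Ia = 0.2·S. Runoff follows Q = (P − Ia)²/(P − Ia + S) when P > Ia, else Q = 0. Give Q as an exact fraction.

Adjust CN=37 to AMC I: 4.2·37/(10 − 0.058·37) → (777/5) ÷ (3927/500) = 3700/187 ≈ 19.786
Max retention: S = 1000/(3700/187) − 10 = 1500/37 in (≈ 40.541 in)
Ia = 0.2·(1500/37) = 300/37 in ≈ 8.108 in
P − Ia = 13.670 − 8.108 = 20579/3700 ≈ 5.562 in (> 0, runoff occurs)
Q = (20579/3700)²/((20579/3700) + 1500/37) = (423495241/13690000)/(170579/3700) = 423495241/631142300 in ≈ 0.671 in

Q = 423495241/631142300 in ≈ 0.671 in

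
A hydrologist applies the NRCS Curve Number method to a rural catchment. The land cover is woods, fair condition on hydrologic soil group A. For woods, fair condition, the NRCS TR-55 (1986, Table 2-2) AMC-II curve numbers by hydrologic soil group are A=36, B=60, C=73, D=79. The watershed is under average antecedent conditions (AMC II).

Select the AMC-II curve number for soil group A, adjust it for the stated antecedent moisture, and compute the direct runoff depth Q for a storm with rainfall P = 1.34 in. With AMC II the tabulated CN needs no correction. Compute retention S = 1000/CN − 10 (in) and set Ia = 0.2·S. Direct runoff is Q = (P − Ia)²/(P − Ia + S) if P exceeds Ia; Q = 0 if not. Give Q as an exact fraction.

NRCS table: woods, fair condition, soil group A → CN(II) = 36
Average conditions: CN = 36 (no AMC adjustment).
S = 1000/36 − 10 = 160/9 in ≈ 17.778 in
Ia = 0.2·(160/9) = 32/9 in ≈ 3.556 in
P = 1.340 ≤ Ia = 3.556 in: entire storm abstracted, Q = 0.

Q = 0 in ≈ 0.000 in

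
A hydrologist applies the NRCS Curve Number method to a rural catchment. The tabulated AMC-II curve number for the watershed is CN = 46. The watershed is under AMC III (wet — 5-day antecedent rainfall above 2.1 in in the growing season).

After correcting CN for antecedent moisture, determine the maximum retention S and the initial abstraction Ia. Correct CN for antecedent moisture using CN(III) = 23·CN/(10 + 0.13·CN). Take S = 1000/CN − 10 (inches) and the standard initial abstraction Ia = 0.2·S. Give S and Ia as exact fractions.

CN(III) from CN(II)=46: (23·46)/(10 + 0.13·46) = 52900/799 ≈ 66.208
Max retention: S = 1000/(52900/799) − 10 = 2700/529 in (≈ 5.104 in)
Ia = 0.2·(2700/529) = 540/529 in ≈ 1.021 in

S = 2700/529 in ≈ 5.104 in; Ia = 540/529 in ≈ 1.021 in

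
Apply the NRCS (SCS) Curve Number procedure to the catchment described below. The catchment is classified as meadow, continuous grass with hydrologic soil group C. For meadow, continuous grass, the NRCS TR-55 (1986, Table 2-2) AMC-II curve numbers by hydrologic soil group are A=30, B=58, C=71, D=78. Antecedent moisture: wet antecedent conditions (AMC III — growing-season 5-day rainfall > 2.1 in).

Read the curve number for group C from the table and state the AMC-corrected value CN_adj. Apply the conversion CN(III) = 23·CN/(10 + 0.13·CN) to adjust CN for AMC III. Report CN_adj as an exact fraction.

CN_adj = 163300/1923 ≈ 84.919

NRCS table: meadow, continuous grass, soil group C → CN(II) = 71
Adjust CN=71 to AMC III: 23·71/(10 + 0.13·71) → 1633 ÷ (1923/100) = 163300/1923 ≈ 84.919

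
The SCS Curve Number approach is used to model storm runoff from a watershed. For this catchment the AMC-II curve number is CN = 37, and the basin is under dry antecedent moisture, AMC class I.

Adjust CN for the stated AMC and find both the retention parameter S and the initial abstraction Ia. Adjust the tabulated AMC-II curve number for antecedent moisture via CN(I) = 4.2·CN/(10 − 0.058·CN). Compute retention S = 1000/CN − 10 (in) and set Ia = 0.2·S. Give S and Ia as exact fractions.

Adjust CN=37 to AMC I: 4.2·37/(10 − 0.058·37) → (777/5) ÷ (3927/500) = 3700/187 ≈ 19.786
S = 1000/(3700/187) − 10 = 1500/37 in ≈ 40.541 in
Ia = 0.2·(1500/37) = 300/37 in ≈ 8.108 in

S = 1500/37 in ≈ 40.541 in; Ia = 300/37 in ≈ 8.108 in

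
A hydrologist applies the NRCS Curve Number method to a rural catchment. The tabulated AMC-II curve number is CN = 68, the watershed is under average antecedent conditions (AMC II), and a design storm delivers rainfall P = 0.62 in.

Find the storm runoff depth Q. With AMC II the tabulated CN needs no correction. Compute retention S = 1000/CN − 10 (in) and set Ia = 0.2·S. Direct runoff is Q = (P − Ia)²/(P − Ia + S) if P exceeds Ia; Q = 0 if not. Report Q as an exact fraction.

Average conditions: CN = 68 (no AMC adjustment).
Retention S: 1000/CN − 10 with CN=68.000 → S = 80/17 ≈ 4.706 in
Ia = 0.2S: 0.2·4.706 = 0.941 in (exactly 16/17)
P = 0.620 ≤ Ia = 0.941 in: entire storm abstracted, Q = 0.

Q = 0 in ≈ 0.000 in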